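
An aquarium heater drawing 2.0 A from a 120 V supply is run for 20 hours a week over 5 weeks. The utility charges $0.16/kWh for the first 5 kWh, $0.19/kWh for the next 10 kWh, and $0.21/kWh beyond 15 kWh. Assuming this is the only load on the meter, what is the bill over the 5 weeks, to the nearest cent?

Power = 2.0 A × 120 V = 240 W = 0.24 kW
Runtime = 20 h/week × 5 weeks = 100 h
Energy = 0.24 kW × 100 h = 24 kWh
Tier 1 (0–5 kWh): 5 × $0.16 = $0.8
Tier 2 (5–15 kWh): 10 × $0.19 = $1.9
Above 15 kWh: 9 × $0.21 = $1.89
Bill = $4.59

$4.59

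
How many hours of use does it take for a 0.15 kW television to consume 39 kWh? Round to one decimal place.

260.0 h

Hours = 39 kWh ÷ 0.15 kW = 260.0 h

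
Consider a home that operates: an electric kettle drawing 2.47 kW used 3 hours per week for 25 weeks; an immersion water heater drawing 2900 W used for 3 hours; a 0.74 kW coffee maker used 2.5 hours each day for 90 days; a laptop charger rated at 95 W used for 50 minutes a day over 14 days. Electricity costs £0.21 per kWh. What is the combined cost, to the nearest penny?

electric kettle: Runtime = 3 h/week × 25 weeks = 75 h
electric kettle: 2.47 kW × 75 h = 185.25 kWh
immersion water heater: 2.9 kW × 3 h = 8.7 kWh
coffee maker: Runtime = 2.5 h/day × 90 days = 225 h
coffee maker: 0.74 kW × 225 h = 166.5 kWh
laptop charger: Runtime = 50 min × 14 = 700 min = 11.666666… h
laptop charger: 0.095 kW × 11.666666… h = 1.108333… kWh
Total energy = 361.558333… kWh
Cost = 361.558333… × £0.21 = £75.93

£75.93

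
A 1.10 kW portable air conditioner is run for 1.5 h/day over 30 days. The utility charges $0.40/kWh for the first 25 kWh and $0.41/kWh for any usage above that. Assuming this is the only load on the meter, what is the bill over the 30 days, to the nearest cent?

$20.05

Runtime = 1.5 h/day × 30 days = 45 h
Energy = 1.1 kW × 45 h = 49.5 kWh
Tier 1 (0–25 kWh): 25 × $0.40 = $10
Above 25 kWh: 24.5 × $0.41 = $10.045
Bill = $20.05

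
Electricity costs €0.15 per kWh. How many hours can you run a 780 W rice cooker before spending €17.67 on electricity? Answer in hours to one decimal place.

151.0 h

Energy available = €17.67 ÷ €0.15/kWh = 117.8 kWh
Hours = 117.8 kWh ÷ 0.78 kW = 151.0 h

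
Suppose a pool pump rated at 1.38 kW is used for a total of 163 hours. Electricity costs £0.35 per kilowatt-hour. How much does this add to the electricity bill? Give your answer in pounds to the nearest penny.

Energy = 1.38 kW × 163 h = 224.94 kWh
Cost = 224.94 kWh × £0.35/kWh = £78.73

£78.73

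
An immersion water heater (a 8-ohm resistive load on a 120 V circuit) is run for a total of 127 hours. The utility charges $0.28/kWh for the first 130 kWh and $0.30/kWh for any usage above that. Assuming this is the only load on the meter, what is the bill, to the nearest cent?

Power = V²/R = 120²/8 = 1800 W = 1.8 kW
Energy = 1.8 kW × 127 h = 228.6 kWh
Tier 1 (0–130 kWh): 130 × $0.28 = $36.4
Above 130 kWh: 98.6 × $0.30 = $29.58
Bill = $65.98

$65.98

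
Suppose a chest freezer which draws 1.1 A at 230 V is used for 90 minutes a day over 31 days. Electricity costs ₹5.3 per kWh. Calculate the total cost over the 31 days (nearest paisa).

Power = 1.1 A × 230 V = 253 W = 0.253 kW
Runtime = 90 min × 31 = 2790 min = 46.5 h
Energy = 0.253 kW × 46.5 h = 11.7645 kWh
Cost = 11.7645 kWh × ₹5.3/kWh = ₹62.35

₹62.35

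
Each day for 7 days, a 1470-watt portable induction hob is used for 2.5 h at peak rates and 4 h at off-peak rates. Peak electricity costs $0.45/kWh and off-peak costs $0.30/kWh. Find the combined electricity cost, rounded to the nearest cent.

Peak energy = 1.47 kW × 2.5 h × 7 = 25.725 kWh
Off-peak energy = 1.47 kW × 4 h × 7 = 41.16 kWh
Cost = 25.725 × $0.45 + 41.16 × $0.30 = $11.57625 + $12.348 = $23.92

$23.92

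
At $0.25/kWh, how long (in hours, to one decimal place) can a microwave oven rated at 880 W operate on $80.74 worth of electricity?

367.0 h

Energy available = $80.74 ÷ $0.25/kWh = 322.96 kWh
Hours = 322.96 kWh ÷ 0.88 kW = 367.0 h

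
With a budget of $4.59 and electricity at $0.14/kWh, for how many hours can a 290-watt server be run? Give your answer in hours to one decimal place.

Energy available = $4.59 ÷ $0.14/kWh = 32.7857 kWh
Hours = 32.7857 kWh ÷ 0.29 kW = 113.1 h

113.1 h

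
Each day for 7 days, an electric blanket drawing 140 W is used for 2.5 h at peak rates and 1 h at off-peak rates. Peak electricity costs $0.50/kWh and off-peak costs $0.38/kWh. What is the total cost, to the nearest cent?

$1.60

Peak energy = 0.14 kW × 2.5 h × 7 = 2.45 kWh
Off-peak energy = 0.14 kW × 1 h × 7 = 0.98 kWh
Cost = 2.45 × $0.50 + 0.98 × $0.38 = $1.225 + $0.3724 = $1.60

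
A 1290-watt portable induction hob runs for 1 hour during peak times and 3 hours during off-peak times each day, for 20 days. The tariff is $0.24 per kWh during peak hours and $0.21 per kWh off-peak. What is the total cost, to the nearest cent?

$22.45

Peak energy = 1.29 kW × 1 h × 20 = 25.8 kWh
Off-peak energy = 1.29 kW × 3 h × 20 = 77.4 kWh
Cost = 25.8 × $0.24 + 77.4 × $0.21 = $6.192 + $16.254 = $22.45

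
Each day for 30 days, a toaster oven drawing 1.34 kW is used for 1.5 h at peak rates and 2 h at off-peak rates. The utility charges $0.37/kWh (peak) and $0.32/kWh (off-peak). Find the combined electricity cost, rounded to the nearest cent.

$48.04

Peak energy = 1.34 kW × 1.5 h × 30 = 60.3 kWh
Off-peak energy = 1.34 kW × 2 h × 30 = 80.4 kWh
Cost = 60.3 × $0.37 + 80.4 × $0.32 = $22.311 + $25.728 = $48.04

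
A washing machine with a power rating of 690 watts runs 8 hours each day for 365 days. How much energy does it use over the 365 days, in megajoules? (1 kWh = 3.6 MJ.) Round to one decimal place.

7253.3 MJ

Runtime = 8 h/day × 365 days = 2920 h
Energy = 0.69 kW × 2920 h = 2014.8 kWh
= 2014.8 × 3.6 MJ = 7253.3 MJ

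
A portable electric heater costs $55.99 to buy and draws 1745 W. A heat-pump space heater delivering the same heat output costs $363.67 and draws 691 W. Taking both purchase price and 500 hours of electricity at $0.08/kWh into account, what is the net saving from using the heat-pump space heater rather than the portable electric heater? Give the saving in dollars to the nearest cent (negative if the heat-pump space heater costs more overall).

portable electric heater: $55.99 + (1745/1000) kW × 500 h × $0.08 = $55.99 + $69.8 = $125.79
heat-pump space heater: $363.67 + (691/1000) kW × 500 h × $0.08 = $363.67 + $27.64 = $391.31
Saving = $125.79 − $391.31 = −$265.52

-$265.52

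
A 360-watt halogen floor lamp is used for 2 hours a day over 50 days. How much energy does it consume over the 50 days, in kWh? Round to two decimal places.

Runtime = 2 h/day × 50 days = 100 h
Energy = 0.36 kW × 100 h = 36 kWh

36.00 kWh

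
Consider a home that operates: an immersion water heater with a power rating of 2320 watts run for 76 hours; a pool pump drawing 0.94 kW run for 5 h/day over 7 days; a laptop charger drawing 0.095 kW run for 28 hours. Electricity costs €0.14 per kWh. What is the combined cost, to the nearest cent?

€29.66

immersion water heater: 2.32 kW × 76 h = 176.32 kWh
pool pump: Runtime = 5 h/day × 7 days = 35 h
pool pump: 0.94 kW × 35 h = 32.9 kWh
laptop charger: 0.095 kW × 28 h = 2.66 kWh
Total energy = 211.88 kWh
Cost = 211.88 × €0.14 = €29.66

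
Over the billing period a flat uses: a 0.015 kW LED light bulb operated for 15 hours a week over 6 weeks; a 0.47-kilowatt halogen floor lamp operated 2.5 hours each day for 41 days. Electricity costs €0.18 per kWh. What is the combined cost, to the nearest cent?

LED light bulb: Runtime = 15 h/week × 6 weeks = 90 h
LED light bulb: 0.015 kW × 90 h = 1.35 kWh
halogen floor lamp: Runtime = 2.5 h/day × 41 days = 102.5 h
halogen floor lamp: 0.47 kW × 102.5 h = 48.175 kWh
Total energy = 49.525 kWh
Cost = 49.525 × €0.18 = €8.91

€8.91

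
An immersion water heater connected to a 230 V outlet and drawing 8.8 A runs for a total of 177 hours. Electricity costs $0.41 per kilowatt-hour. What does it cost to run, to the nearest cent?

Power = 8.8 A × 230 V = 2024 W = 2.024 kW
Energy = 2.024 kW × 177 h = 358.248 kWh
Cost = 358.248 kWh × $0.41/kWh = $146.88

$146.88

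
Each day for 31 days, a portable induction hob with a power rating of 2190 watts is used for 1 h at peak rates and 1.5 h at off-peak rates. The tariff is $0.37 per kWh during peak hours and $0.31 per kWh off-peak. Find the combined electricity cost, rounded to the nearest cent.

$56.69

Peak energy = 2.19 kW × 1 h × 31 = 67.89 kWh
Off-peak energy = 2.19 kW × 1.5 h × 31 = 101.835 kWh
Cost = 67.89 × $0.37 + 101.835 × $0.31 = $25.1193 + $31.56885 = $56.69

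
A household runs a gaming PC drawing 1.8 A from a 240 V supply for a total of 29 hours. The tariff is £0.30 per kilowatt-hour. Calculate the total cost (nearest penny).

Power = 1.8 A × 240 V = 432 W = 0.432 kW
Energy = 0.432 kW × 29 h = 12.528 kWh
Cost = 12.528 kWh × £0.30/kWh = £3.76

£3.76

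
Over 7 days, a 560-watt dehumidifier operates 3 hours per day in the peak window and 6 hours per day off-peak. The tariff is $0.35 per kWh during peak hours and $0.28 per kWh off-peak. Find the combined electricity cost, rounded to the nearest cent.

Peak energy = 0.56 kW × 3 h × 7 = 11.76 kWh
Off-peak energy = 0.56 kW × 6 h × 7 = 23.52 kWh
Cost = 11.76 × $0.35 + 23.52 × $0.28 = $4.116 + $6.5856 = $10.70

$10.70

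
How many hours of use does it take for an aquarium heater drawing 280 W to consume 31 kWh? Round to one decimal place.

Hours = 31 kWh ÷ 0.28 kW = 110.7 h

110.7 h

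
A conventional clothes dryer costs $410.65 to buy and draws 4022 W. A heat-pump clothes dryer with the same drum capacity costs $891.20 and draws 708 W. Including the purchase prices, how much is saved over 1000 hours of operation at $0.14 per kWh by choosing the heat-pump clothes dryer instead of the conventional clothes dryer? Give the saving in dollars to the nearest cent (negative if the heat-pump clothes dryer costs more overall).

-$16.59

conventional clothes dryer: $410.65 + (4022/1000) kW × 1000 h × $0.14 = $410.65 + $563.08 = $973.73
heat-pump clothes dryer: $891.20 + (708/1000) kW × 1000 h × $0.14 = $891.20 + $99.12 = $990.32
Saving = $973.73 − $990.32 = −$16.59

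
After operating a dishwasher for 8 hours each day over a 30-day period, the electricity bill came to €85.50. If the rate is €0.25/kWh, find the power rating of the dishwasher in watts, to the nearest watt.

Energy = €85.50 ÷ €0.25/kWh = 342 kWh
Runtime = 8 h/day × 30 days = 240 h
Power = 342 kWh ÷ 240 h = 1.425 kW = 1425 W

1425 W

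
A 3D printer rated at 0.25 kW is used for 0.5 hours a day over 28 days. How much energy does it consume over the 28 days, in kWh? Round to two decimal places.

3.50 kWh

Runtime = 0.5 h/day × 28 days = 14 h
Energy = 0.25 kW × 14 h = 3.5 kWh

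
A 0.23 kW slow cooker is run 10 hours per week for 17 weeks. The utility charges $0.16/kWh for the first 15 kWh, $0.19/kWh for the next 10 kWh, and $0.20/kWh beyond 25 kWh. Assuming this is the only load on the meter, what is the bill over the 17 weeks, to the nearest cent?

$7.12

Runtime = 10 h/week × 17 weeks = 170 h
Energy = 0.23 kW × 170 h = 39.1 kWh
Tier 1 (0–15 kWh): 15 × $0.16 = $2.4
Tier 2 (15–25 kWh): 10 × $0.19 = $1.9
Above 25 kWh: 14.1 × $0.20 = $2.82
Bill = $7.12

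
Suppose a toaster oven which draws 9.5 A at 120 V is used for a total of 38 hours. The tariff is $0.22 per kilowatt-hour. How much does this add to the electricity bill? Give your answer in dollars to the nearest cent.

Power = 9.5 A × 120 V = 1140 W = 1.14 kW
Energy = 1.14 kW × 38 h = 43.32 kWh
Cost = 43.32 kWh × $0.22/kWh = $9.53

$9.53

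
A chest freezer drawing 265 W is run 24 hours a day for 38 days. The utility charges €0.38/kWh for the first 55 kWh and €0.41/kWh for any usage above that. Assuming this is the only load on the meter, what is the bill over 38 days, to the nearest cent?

€97.44

Runtime = 24 h × 38 = 912 h
Energy = 0.265 kW × 912 h = 241.68 kWh
Tier 1 (0–55 kWh): 55 × €0.38 = €20.9
Above 55 kWh: 186.68 × €0.41 = €76.5388
Bill = €97.44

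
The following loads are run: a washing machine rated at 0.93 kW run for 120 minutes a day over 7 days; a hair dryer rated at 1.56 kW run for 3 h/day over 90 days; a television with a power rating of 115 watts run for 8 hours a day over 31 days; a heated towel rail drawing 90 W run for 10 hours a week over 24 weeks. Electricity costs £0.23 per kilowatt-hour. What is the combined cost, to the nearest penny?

washing machine: Runtime = 120 min × 7 = 840 min = 14 h
washing machine: 0.93 kW × 14 h = 13.02 kWh
hair dryer: Runtime = 3 h/day × 90 days = 270 h
hair dryer: 1.56 kW × 270 h = 421.2 kWh
television: Runtime = 8 h/day × 31 days = 248 h
television: 0.115 kW × 248 h = 28.52 kWh
heated towel rail: Runtime = 10 h/week × 24 weeks = 240 h
heated towel rail: 0.09 kW × 240 h = 21.6 kWh
Total energy = 484.34 kWh
Cost = 484.34 × £0.23 = £111.40

£111.40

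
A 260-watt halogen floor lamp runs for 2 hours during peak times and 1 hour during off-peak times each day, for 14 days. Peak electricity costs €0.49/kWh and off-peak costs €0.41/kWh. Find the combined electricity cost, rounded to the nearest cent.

Peak energy = 0.26 kW × 2 h × 14 = 7.28 kWh
Off-peak energy = 0.26 kW × 1 h × 14 = 3.64 kWh
Cost = 7.28 × €0.49 + 3.64 × €0.41 = €3.5672 + €1.4924 = €5.06

€5.06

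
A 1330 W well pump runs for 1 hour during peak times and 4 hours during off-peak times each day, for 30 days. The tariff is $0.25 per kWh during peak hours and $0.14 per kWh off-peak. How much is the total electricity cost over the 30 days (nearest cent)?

Peak energy = 1.33 kW × 1 h × 30 = 39.9 kWh
Off-peak energy = 1.33 kW × 4 h × 30 = 159.6 kWh
Cost = 39.9 × $0.25 + 159.6 × $0.14 = $9.975 + $22.344 = $32.32

$32.32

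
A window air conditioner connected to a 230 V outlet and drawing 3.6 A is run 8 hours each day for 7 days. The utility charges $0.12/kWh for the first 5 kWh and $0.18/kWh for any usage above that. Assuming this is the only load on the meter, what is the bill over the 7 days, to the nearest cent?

Power = 3.6 A × 230 V = 828 W = 0.828 kW
Runtime = 8 h/day × 7 days = 56 h
Energy = 0.828 kW × 56 h = 46.368 kWh
Tier 1 (0–5 kWh): 5 × $0.12 = $0.6
Above 5 kWh: 41.368 × $0.18 = $7.44624
Bill = $8.05

$8.05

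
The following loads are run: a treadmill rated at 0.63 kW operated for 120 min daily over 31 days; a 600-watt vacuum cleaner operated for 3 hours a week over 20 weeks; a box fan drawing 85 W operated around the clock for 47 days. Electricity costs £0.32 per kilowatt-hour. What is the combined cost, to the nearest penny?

treadmill: Runtime = 120 min × 31 = 3720 min = 62 h
treadmill: 0.63 kW × 62 h = 39.06 kWh
vacuum cleaner: Runtime = 3 h/week × 20 weeks = 60 h
vacuum cleaner: 0.6 kW × 60 h = 36 kWh
box fan: Runtime = 24 h × 47 = 1128 h
box fan: 0.085 kW × 1128 h = 95.88 kWh
Total energy = 170.94 kWh
Cost = 170.94 × £0.32 = £54.70

£54.70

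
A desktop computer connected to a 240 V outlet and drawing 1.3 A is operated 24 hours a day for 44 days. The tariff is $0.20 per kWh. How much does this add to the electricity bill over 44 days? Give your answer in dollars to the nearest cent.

$65.89

Power = 1.3 A × 240 V = 312 W = 0.312 kW
Runtime = 24 h × 44 = 1056 h
Energy = 0.312 kW × 1056 h = 329.472 kWh
Cost = 329.472 kWh × $0.20/kWh = $65.89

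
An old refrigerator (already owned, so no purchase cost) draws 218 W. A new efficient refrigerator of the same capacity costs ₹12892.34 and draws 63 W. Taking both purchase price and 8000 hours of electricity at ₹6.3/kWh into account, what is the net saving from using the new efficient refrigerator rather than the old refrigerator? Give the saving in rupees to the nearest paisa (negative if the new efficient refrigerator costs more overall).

old refrigerator: ₹0.00 + (218/1000) kW × 8000 h × ₹6.3 = ₹0.00 + ₹10987.2 = ₹10987.2
new efficient refrigerator: ₹12892.34 + (63/1000) kW × 8000 h × ₹6.3 = ₹12892.34 + ₹3175.2 = ₹16067.54
Saving = ₹10987.2 − ₹16067.54 = −₹5080.34

-₹5080.34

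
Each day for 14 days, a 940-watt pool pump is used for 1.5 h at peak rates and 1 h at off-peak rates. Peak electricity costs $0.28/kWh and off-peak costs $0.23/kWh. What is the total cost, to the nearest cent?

Peak energy = 0.94 kW × 1.5 h × 14 = 19.74 kWh
Off-peak energy = 0.94 kW × 1 h × 14 = 13.16 kWh
Cost = 19.74 × $0.28 + 13.16 × $0.23 = $5.5272 + $3.0268 = $8.55

$8.55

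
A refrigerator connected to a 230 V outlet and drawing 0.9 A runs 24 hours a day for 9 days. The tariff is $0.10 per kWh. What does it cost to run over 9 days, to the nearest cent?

Power = 0.9 A × 230 V = 207 W = 0.207 kW
Runtime = 24 h × 9 = 216 h
Energy = 0.207 kW × 216 h = 44.712 kWh
Cost = 44.712 kWh × $0.10/kWh = $4.47

$4.47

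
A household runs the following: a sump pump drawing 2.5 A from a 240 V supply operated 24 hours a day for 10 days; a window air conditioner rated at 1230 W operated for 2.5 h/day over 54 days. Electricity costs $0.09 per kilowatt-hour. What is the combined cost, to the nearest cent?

$27.90

sump pump: Power = 2.5 A × 240 V = 600 W = 0.6 kW
sump pump: Runtime = 24 h × 10 = 240 h
sump pump: 0.6 kW × 240 h = 144 kWh
window air conditioner: Runtime = 2.5 h/day × 54 days = 135 h
window air conditioner: 1.23 kW × 135 h = 166.05 kWh
Total energy = 310.05 kWh
Cost = 310.05 × $0.09 = $27.90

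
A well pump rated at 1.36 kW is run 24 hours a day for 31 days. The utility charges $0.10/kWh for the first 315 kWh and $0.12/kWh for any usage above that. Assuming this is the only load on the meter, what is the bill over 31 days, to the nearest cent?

Runtime = 24 h × 31 = 744 h
Energy = 1.36 kW × 744 h = 1011.84 kWh
Tier 1 (0–315 kWh): 315 × $0.10 = $31.5
Above 315 kWh: 696.84 × $0.12 = $83.6208
Bill = $115.12

$115.12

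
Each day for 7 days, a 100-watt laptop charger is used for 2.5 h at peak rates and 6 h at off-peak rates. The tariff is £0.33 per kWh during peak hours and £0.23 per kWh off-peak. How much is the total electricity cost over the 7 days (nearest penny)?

£1.54

Peak energy = 0.1 kW × 2.5 h × 7 = 1.75 kWh
Off-peak energy = 0.1 kW × 6 h × 7 = 4.2 kWh
Cost = 1.75 × £0.33 + 4.2 × £0.23 = £0.5775 + £0.966 = £1.54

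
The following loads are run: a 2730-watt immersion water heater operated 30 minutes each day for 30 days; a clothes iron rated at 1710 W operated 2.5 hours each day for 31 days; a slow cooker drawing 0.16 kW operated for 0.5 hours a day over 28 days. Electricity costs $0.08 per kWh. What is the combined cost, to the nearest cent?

immersion water heater: Runtime = 30 min × 30 = 900 min = 15 h
immersion water heater: 2.73 kW × 15 h = 40.95 kWh
clothes iron: Runtime = 2.5 h/day × 31 days = 77.5 h
clothes iron: 1.71 kW × 77.5 h = 132.525 kWh
slow cooker: Runtime = 0.5 h/day × 28 days = 14 h
slow cooker: 0.16 kW × 14 h = 2.24 kWh
Total energy = 175.715 kWh
Cost = 175.715 × $0.08 = $14.06

$14.06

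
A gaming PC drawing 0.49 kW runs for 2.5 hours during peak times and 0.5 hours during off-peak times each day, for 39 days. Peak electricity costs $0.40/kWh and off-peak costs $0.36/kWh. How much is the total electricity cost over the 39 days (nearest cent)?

Peak energy = 0.49 kW × 2.5 h × 39 = 47.775 kWh
Off-peak energy = 0.49 kW × 0.5 h × 39 = 9.555 kWh
Cost = 47.775 × $0.40 + 9.555 × $0.36 = $19.11 + $3.4398 = $22.55

$22.55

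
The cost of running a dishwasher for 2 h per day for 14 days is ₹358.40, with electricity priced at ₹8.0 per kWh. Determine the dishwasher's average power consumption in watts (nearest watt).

1600 W

Energy = ₹358.40 ÷ ₹8.0/kWh = 44.8 kWh
Runtime = 2 h/day × 14 days = 28 h
Power = 44.8 kWh ÷ 28 h = 1.6 kW = 1600 W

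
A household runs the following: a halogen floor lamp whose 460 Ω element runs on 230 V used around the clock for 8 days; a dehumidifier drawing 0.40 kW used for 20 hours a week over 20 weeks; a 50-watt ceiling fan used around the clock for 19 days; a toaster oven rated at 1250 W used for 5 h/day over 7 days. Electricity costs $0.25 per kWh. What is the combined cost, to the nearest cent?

$62.16

halogen floor lamp: Power = V²/R = 230²/460 = 115 W = 0.115 kW
halogen floor lamp: Runtime = 24 h × 8 = 192 h
halogen floor lamp: 0.115 kW × 192 h = 22.08 kWh
dehumidifier: Runtime = 20 h/week × 20 weeks = 400 h
dehumidifier: 0.4 kW × 400 h = 160 kWh
ceiling fan: Runtime = 24 h × 19 = 456 h
ceiling fan: 0.05 kW × 456 h = 22.8 kWh
toaster oven: Runtime = 5 h/day × 7 days = 35 h
toaster oven: 1.25 kW × 35 h = 43.75 kWh
Total energy = 248.63 kWh
Cost = 248.63 × $0.25 = $62.16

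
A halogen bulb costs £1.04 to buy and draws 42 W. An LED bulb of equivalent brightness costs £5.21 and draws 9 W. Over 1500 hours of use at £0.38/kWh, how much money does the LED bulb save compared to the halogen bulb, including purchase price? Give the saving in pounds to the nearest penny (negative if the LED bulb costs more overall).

£14.64

halogen bulb: £1.04 + (42/1000) kW × 1500 h × £0.38 = £1.04 + £23.94 = £24.98
LED bulb: £5.21 + (9/1000) kW × 1500 h × £0.38 = £5.21 + £5.13 = £10.34
Saving = £24.98 − £10.34 = £14.64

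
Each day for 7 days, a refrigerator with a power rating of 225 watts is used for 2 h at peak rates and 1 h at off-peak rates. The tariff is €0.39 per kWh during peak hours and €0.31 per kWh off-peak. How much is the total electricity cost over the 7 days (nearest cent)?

Peak energy = 0.225 kW × 2 h × 7 = 3.15 kWh
Off-peak energy = 0.225 kW × 1 h × 7 = 1.575 kWh
Cost = 3.15 × €0.39 + 1.575 × €0.31 = €1.2285 + €0.48825 = €1.72

€1.72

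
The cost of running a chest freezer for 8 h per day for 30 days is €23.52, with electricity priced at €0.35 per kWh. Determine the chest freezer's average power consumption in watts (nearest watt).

Energy = €23.52 ÷ €0.35/kWh = 67.2 kWh
Runtime = 8 h/day × 30 days = 240 h
Power = 67.2 kWh ÷ 240 h = 0.28 kW = 280 W

280 W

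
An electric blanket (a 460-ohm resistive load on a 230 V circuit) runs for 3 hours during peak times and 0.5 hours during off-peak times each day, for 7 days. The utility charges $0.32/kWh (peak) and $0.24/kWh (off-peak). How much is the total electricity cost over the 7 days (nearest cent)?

$0.87

Power = V²/R = 230²/460 = 115 W = 0.115 kW
Peak energy = 0.115 kW × 3 h × 7 = 2.415 kWh
Off-peak energy = 0.115 kW × 0.5 h × 7 = 0.4025 kWh
Cost = 2.415 × $0.32 + 0.4025 × $0.24 = $0.7728 + $0.0966 = $0.87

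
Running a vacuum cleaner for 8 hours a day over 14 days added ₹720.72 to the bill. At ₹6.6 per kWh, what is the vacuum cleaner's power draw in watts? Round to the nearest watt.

Energy = ₹720.72 ÷ ₹6.6/kWh = 109.2 kWh
Runtime = 8 h/day × 14 days = 112 h
Power = 109.2 kWh ÷ 112 h = 0.975 kW = 975 W

975 W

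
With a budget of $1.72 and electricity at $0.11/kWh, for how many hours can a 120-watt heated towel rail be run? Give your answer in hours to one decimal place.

Energy available = $1.72 ÷ $0.11/kWh = 15.6364 kWh
Hours = 15.6364 kWh ÷ 0.12 kW = 130.3 h

130.3 h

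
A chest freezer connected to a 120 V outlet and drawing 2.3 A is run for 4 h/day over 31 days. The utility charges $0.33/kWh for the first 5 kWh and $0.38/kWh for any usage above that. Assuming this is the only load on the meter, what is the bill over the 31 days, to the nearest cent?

Power = 2.3 A × 120 V = 276 W = 0.276 kW
Runtime = 4 h/day × 31 days = 124 h
Energy = 0.276 kW × 124 h = 34.224 kWh
Tier 1 (0–5 kWh): 5 × $0.33 = $1.65
Above 5 kWh: 29.224 × $0.38 = $11.10512
Bill = $12.76

$12.76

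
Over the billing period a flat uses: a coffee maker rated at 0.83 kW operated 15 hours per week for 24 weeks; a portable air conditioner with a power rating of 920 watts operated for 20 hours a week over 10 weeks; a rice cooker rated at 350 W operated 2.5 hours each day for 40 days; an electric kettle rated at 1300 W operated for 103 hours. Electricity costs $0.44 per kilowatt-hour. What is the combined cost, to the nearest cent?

coffee maker: Runtime = 15 h/week × 24 weeks = 360 h
coffee maker: 0.83 kW × 360 h = 298.8 kWh
portable air conditioner: Runtime = 20 h/week × 10 weeks = 200 h
portable air conditioner: 0.92 kW × 200 h = 184 kWh
rice cooker: Runtime = 2.5 h/day × 40 days = 100 h
rice cooker: 0.35 kW × 100 h = 35 kWh
electric kettle: 1.3 kW × 103 h = 133.9 kWh
Total energy = 651.7 kWh
Cost = 651.7 × $0.44 = $286.75

$286.75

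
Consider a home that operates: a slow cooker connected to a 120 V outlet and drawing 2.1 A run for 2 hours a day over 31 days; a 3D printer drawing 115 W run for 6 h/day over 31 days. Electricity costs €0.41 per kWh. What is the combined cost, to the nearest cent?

€15.18

slow cooker: Power = 2.1 A × 120 V = 252 W = 0.252 kW
slow cooker: Runtime = 2 h/day × 31 days = 62 h
slow cooker: 0.252 kW × 62 h = 15.624 kWh
3D printer: Runtime = 6 h/day × 31 days = 186 h
3D printer: 0.115 kW × 186 h = 21.39 kWh
Total energy = 37.014 kWh
Cost = 37.014 × €0.41 = €15.18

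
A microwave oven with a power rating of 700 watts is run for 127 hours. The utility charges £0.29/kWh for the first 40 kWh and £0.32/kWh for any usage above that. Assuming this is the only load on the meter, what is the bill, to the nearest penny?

Energy = 0.7 kW × 127 h = 88.9 kWh
Tier 1 (0–40 kWh): 40 × £0.29 = £11.6
Above 40 kWh: 48.9 × £0.32 = £15.648
Bill = £27.25

£27.25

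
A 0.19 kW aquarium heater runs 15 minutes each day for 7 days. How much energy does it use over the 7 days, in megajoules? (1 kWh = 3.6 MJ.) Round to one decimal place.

Runtime = 15 min × 7 = 105 min = 1.75 h
Energy = 0.19 kW × 1.75 h = 0.3325 kWh
= 0.3325 × 3.6 MJ = 1.2 MJ

1.2 MJ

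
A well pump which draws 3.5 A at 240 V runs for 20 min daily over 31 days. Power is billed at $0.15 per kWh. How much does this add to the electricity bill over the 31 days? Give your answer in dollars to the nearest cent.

Power = 3.5 A × 240 V = 840 W = 0.84 kW
Runtime = 20 min × 31 = 620 min = 10.333333… h
Energy = 0.84 kW × 10.333333… h = 8.68 kWh
Cost = 8.68 kWh × $0.15/kWh = $1.30

$1.30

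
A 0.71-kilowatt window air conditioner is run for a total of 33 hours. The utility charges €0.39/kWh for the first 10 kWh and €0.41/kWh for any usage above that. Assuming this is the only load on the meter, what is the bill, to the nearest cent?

€9.41

Energy = 0.71 kW × 33 h = 23.43 kWh
Tier 1 (0–10 kWh): 10 × €0.39 = €3.9
Above 10 kWh: 13.43 × €0.41 = €5.5063
Bill = €9.41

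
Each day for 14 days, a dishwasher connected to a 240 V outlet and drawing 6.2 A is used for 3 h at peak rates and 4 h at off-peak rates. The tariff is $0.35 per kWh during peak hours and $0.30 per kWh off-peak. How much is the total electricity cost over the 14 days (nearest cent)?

Power = 6.2 A × 240 V = 1488 W = 1.488 kW
Peak energy = 1.488 kW × 3 h × 14 = 62.496 kWh
Off-peak energy = 1.488 kW × 4 h × 14 = 83.328 kWh
Cost = 62.496 × $0.35 + 83.328 × $0.30 = $21.8736 + $24.9984 = $46.87

$46.87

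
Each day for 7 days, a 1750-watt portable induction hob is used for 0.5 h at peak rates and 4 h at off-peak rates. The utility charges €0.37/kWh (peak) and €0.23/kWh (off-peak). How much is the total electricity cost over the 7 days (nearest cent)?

Peak energy = 1.75 kW × 0.5 h × 7 = 6.125 kWh
Off-peak energy = 1.75 kW × 4 h × 7 = 49 kWh
Cost = 6.125 × €0.37 + 49 × €0.23 = €2.26625 + €11.27 = €13.54

€13.54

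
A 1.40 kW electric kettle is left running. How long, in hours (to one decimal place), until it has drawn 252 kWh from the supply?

180.0 h

Hours = 252 kWh ÷ 1.4 kW = 180.0 h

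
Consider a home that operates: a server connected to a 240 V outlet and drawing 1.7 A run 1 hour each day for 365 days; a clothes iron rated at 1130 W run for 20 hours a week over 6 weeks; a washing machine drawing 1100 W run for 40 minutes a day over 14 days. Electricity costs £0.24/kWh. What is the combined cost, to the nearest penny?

£70.75

server: Power = 1.7 A × 240 V = 408 W = 0.408 kW
server: Runtime = 1 h/day × 365 days = 365 h
server: 0.408 kW × 365 h = 148.92 kWh
clothes iron: Runtime = 20 h/week × 6 weeks = 120 h
clothes iron: 1.13 kW × 120 h = 135.6 kWh
washing machine: Runtime = 40 min × 14 = 560 min = 9.333333… h
washing machine: 1.1 kW × 9.333333… h = 10.266666… kWh
Total energy = 294.786666… kWh
Cost = 294.786666… × £0.24 = £70.75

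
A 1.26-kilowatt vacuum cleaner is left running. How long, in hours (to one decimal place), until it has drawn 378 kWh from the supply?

300.0 h

Hours = 378 kWh ÷ 1.26 kW = 300.0 h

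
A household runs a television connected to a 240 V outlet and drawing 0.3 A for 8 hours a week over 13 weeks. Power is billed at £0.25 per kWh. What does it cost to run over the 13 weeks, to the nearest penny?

Power = 0.3 A × 240 V = 72 W = 0.072 kW
Runtime = 8 h/week × 13 weeks = 104 h
Energy = 0.072 kW × 104 h = 7.488 kWh
Cost = 7.488 kWh × £0.25/kWh = £1.87

£1.87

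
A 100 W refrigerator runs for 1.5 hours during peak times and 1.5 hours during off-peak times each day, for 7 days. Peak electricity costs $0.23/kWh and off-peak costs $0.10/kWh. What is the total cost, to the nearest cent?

$0.35

Peak energy = 0.1 kW × 1.5 h × 7 = 1.05 kWh
Off-peak energy = 0.1 kW × 1.5 h × 7 = 1.05 kWh
Cost = 1.05 × $0.23 + 1.05 × $0.10 = $0.2415 + $0.105 = $0.35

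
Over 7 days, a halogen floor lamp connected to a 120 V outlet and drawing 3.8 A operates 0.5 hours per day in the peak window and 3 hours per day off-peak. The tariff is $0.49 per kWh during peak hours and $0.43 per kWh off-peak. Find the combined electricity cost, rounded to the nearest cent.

$4.90

Power = 3.8 A × 120 V = 456 W = 0.456 kW
Peak energy = 0.456 kW × 0.5 h × 7 = 1.596 kWh
Off-peak energy = 0.456 kW × 3 h × 7 = 9.576 kWh
Cost = 1.596 × $0.49 + 9.576 × $0.43 = $0.78204 + $4.11768 = $4.90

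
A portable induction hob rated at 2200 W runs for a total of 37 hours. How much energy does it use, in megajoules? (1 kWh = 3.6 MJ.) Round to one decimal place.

Energy = 2.2 kW × 37 h = 81.4 kWh
= 81.4 × 3.6 MJ = 293.0 MJ

293.0 MJ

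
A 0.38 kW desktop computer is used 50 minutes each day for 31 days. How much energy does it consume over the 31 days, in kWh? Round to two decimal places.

Runtime = 50 min × 31 = 1550 min = 25.833333… h
Energy = 0.38 kW × 25.833333… h = 9.816666… kWh ≈ 9.82 kWh

9.82 kWh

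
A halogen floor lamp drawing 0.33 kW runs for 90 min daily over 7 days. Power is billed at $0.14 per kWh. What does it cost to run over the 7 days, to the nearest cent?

$0.49

Runtime = 90 min × 7 = 630 min = 10.5 h
Energy = 0.33 kW × 10.5 h = 3.465 kWh
Cost = 3.465 kWh × $0.14/kWh = $0.49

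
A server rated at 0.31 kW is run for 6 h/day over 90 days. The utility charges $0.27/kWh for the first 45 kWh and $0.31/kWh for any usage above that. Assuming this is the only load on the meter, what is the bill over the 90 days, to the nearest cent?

$50.09

Runtime = 6 h/day × 90 days = 540 h
Energy = 0.31 kW × 540 h = 167.4 kWh
Tier 1 (0–45 kWh): 45 × $0.27 = $12.15
Above 45 kWh: 122.4 × $0.31 = $37.944
Bill = $50.09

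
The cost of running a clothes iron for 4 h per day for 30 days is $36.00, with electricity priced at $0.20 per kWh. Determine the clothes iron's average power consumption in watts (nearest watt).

Energy = $36.00 ÷ $0.20/kWh = 180 kWh
Runtime = 4 h/day × 30 days = 120 h
Power = 180 kWh ÷ 120 h = 1.5 kW = 1500 W

1500 W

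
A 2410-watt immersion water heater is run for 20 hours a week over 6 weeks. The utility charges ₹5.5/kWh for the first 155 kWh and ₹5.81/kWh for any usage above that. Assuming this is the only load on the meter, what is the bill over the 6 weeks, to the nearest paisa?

₹1632.20

Runtime = 20 h/week × 6 weeks = 120 h
Energy = 2.41 kW × 120 h = 289.2 kWh
Tier 1 (0–155 kWh): 155 × ₹5.5 = ₹852.5
Above 155 kWh: 134.2 × ₹5.81 = ₹779.702
Bill = ₹1632.20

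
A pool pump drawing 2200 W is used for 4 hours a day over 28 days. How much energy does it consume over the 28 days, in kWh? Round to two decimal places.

246.40 kWh

Runtime = 4 h/day × 28 days = 112 h
Energy = 2.2 kW × 112 h = 246.4 kWh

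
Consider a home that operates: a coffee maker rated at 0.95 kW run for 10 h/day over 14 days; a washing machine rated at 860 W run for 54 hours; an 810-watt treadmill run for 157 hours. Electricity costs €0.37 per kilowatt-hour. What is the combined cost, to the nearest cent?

€113.45

coffee maker: Runtime = 10 h/day × 14 days = 140 h
coffee maker: 0.95 kW × 140 h = 133 kWh
washing machine: 0.86 kW × 54 h = 46.44 kWh
treadmill: 0.81 kW × 157 h = 127.17 kWh
Total energy = 306.61 kWh
Cost = 306.61 × €0.37 = €113.45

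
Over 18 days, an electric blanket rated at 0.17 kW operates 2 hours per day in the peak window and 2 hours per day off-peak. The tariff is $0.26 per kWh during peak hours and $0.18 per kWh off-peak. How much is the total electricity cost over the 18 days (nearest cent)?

$2.69

Peak energy = 0.17 kW × 2 h × 18 = 6.12 kWh
Off-peak energy = 0.17 kW × 2 h × 18 = 6.12 kWh
Cost = 6.12 × $0.26 + 6.12 × $0.18 = $1.5912 + $1.1016 = $2.69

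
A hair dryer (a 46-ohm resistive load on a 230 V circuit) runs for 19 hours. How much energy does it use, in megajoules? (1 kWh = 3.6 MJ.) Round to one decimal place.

Power = V²/R = 230²/46 = 1150 W = 1.15 kW
Energy = 1.15 kW × 19 h = 21.85 kWh
= 21.85 × 3.6 MJ = 78.7 MJ

78.7 MJ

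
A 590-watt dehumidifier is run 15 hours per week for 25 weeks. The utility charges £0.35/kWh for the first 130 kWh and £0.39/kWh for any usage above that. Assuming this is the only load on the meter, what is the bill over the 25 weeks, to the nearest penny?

£81.09

Runtime = 15 h/week × 25 weeks = 375 h
Energy = 0.59 kW × 375 h = 221.25 kWh
Tier 1 (0–130 kWh): 130 × £0.35 = £45.5
Above 130 kWh: 91.25 × £0.39 = £35.5875
Bill = £81.09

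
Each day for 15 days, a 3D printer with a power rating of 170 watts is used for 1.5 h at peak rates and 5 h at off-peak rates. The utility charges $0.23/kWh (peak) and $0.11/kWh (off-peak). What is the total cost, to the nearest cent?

$2.28

Peak energy = 0.17 kW × 1.5 h × 15 = 3.825 kWh
Off-peak energy = 0.17 kW × 5 h × 15 = 12.75 kWh
Cost = 3.825 × $0.23 + 12.75 × $0.11 = $0.87975 + $1.4025 = $2.28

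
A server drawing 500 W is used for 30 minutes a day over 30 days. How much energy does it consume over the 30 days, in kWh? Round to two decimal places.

Runtime = 30 min × 30 = 900 min = 15 h
Energy = 0.5 kW × 15 h = 7.5 kWh

7.50 kWh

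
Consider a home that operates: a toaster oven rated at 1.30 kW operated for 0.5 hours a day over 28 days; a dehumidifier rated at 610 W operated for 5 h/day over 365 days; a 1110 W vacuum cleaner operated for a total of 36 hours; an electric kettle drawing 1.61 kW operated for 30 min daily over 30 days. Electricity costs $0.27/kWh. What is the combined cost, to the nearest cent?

toaster oven: Runtime = 0.5 h/day × 28 days = 14 h
toaster oven: 1.3 kW × 14 h = 18.2 kWh
dehumidifier: Runtime = 5 h/day × 365 days = 1825 h
dehumidifier: 0.61 kW × 1825 h = 1113.25 kWh
vacuum cleaner: 1.11 kW × 36 h = 39.96 kWh
electric kettle: Runtime = 30 min × 30 = 900 min = 15 h
electric kettle: 1.61 kW × 15 h = 24.15 kWh
Total energy = 1195.56 kWh
Cost = 1195.56 × $0.27 = $322.80

$322.80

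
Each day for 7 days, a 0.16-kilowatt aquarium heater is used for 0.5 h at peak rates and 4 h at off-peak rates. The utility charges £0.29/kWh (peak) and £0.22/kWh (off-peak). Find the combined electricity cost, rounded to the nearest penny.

Peak energy = 0.16 kW × 0.5 h × 7 = 0.56 kWh
Off-peak energy = 0.16 kW × 4 h × 7 = 4.48 kWh
Cost = 0.56 × £0.29 + 4.48 × £0.22 = £0.1624 + £0.9856 = £1.15

£1.15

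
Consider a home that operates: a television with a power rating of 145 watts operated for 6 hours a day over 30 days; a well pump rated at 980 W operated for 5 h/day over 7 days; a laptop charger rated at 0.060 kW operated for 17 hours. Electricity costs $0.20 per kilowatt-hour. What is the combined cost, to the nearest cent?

television: Runtime = 6 h/day × 30 days = 180 h
television: 0.145 kW × 180 h = 26.1 kWh
well pump: Runtime = 5 h/day × 7 days = 35 h
well pump: 0.98 kW × 35 h = 34.3 kWh
laptop charger: 0.06 kW × 17 h = 1.02 kWh
Total energy = 61.42 kWh
Cost = 61.42 × $0.20 = $12.28

$12.28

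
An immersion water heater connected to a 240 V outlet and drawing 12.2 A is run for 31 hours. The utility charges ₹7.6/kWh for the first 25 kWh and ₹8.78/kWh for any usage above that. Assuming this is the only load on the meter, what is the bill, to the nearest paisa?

Power = 12.2 A × 240 V = 2928 W = 2.928 kW
Energy = 2.928 kW × 31 h = 90.768 kWh
Tier 1 (0–25 kWh): 25 × ₹7.6 = ₹190
Above 25 kWh: 65.768 × ₹8.78 = ₹577.44304
Bill = ₹767.44

₹767.44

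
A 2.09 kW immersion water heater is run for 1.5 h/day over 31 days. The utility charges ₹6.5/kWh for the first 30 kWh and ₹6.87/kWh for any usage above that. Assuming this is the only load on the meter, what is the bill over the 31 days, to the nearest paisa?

₹656.56

Runtime = 1.5 h/day × 31 days = 46.5 h
Energy = 2.09 kW × 46.5 h = 97.185 kWh
Tier 1 (0–30 kWh): 30 × ₹6.5 = ₹195
Above 30 kWh: 67.185 × ₹6.87 = ₹461.56095
Bill = ₹656.56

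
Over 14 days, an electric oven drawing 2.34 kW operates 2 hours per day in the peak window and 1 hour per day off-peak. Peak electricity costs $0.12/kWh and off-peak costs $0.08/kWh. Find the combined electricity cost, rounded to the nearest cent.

Peak energy = 2.34 kW × 2 h × 14 = 65.52 kWh
Off-peak energy = 2.34 kW × 1 h × 14 = 32.76 kWh
Cost = 65.52 × $0.12 + 32.76 × $0.08 = $7.8624 + $2.6208 = $10.48

$10.48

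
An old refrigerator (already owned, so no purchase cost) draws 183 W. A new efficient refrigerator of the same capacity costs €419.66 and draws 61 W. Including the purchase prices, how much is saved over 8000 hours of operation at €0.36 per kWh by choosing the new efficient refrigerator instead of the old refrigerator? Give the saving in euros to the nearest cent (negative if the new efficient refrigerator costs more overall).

-€68.30

old refrigerator: €0.00 + (183/1000) kW × 8000 h × €0.36 = €0.00 + €527.04 = €527.04
new efficient refrigerator: €419.66 + (61/1000) kW × 8000 h × €0.36 = €419.66 + €175.68 = €595.34
Saving = €527.04 − €595.34 = −€68.3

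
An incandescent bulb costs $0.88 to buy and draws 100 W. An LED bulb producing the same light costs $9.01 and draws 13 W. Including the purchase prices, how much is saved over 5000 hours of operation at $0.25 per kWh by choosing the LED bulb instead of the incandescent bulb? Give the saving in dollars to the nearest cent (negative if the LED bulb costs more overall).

$100.62

incandescent bulb: $0.88 + (100/1000) kW × 5000 h × $0.25 = $0.88 + $125 = $125.88
LED bulb: $9.01 + (13/1000) kW × 5000 h × $0.25 = $9.01 + $16.25 = $25.26
Saving = $125.88 − $25.26 = $100.62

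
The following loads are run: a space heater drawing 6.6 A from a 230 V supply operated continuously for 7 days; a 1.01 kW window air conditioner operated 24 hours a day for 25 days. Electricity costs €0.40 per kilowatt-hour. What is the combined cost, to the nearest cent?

€344.41

space heater: Power = 6.6 A × 230 V = 1518 W = 1.518 kW
space heater: Runtime = 24 h × 7 = 168 h
space heater: 1.518 kW × 168 h = 255.024 kWh
window air conditioner: Runtime = 24 h × 25 = 600 h
window air conditioner: 1.01 kW × 600 h = 606 kWh
Total energy = 861.024 kWh
Cost = 861.024 × €0.40 = €344.41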